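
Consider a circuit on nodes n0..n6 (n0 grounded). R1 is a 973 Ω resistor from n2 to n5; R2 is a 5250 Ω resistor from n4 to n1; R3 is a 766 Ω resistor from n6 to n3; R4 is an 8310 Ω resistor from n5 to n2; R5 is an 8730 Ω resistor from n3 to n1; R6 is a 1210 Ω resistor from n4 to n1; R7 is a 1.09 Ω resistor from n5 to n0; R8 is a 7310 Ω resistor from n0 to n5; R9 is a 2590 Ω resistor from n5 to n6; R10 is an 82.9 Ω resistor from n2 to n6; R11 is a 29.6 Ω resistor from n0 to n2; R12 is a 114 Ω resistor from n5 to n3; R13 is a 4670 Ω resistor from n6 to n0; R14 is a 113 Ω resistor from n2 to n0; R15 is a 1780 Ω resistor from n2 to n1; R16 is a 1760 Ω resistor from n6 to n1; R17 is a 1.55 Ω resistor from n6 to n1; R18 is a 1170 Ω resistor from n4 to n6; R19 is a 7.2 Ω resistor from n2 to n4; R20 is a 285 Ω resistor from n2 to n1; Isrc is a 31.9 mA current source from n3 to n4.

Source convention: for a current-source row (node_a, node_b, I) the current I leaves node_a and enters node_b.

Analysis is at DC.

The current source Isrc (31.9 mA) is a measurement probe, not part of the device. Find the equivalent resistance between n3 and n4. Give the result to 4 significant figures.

R_eq = 123.5 Ω

MNA unknowns: 6 node voltages V₁..V_6
R1: Y=0.001028 on G[2,5]
R2: Y=0.0001905 on G[4,1]
R3: Y=0.001305 on G[6,3]
R4: Y=0.0001203 on G[5,2]
R5: Y=0.0001145 on G[3,1]
R6: Y=0.0008264 on G[4,1]
R7: Y=0.9174 on G[5,0]
R8: Y=0.0001368 on G[0,5]
R9: Y=0.0003861 on G[5,6]
R10: Y=0.01206 on G[2,6]
R11: Y=0.03378 on G[0,2]
R12: Y=0.008772 on G[5,3]
R13: Y=0.0002141 on G[6,0]
R14: Y=0.008850 on G[2,0]
R15: Y=0.0005618 on G[2,1]
R16: Y=0.0005682 on G[6,1]
R17: Y=0.6452 on G[6,1]
R18: Y=0.0008547 on G[4,6]
R19: Y=0.1389 on G[2,4]
R20: Y=0.003509 on G[2,1]
Isrc: z[3]−=0.0319, z[4]+=0.0319
solve → V1=0.3506, V2=0.6108, V3=-3.106, V4=0.8339, V5=-0.02846, V6=0.3488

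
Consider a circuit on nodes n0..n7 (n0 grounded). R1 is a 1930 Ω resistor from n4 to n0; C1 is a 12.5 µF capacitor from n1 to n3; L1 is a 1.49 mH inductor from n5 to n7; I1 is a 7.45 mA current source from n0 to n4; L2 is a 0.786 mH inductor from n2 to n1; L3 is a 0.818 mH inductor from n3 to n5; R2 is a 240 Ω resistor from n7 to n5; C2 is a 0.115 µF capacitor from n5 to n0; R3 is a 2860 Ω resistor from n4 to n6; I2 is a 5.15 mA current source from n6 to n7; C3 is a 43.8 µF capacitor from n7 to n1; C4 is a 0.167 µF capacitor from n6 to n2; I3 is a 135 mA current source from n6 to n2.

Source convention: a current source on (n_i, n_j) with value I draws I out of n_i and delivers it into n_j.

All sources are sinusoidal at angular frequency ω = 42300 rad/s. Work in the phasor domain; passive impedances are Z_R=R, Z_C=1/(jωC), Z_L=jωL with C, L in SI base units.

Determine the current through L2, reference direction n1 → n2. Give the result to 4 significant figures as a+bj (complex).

0.001911+0.003907j A

Apply KCL at each of the 7 non-ground nodes and solve the resulting linear system.
Node n1: branches {C1, L2, C3} → V_1 = -0.7138-0.6035j
Node n2: branches {L2, C4, I3} → V_2 = -0.5839-0.6670j
Node n3: branches {C1, L3} → V_3 = -0.7087-0.5999j
Node n4: branches {R1, I1, R3} → V_4 = 8.127+7.540j
Node n5: branches {L1, L3, R2, C2} → V_5 = -0.8032-0.6659j
Node n6: branches {R3, I2, C4, I3} → V_6 = -1.137+18.71j
Node n7: branches {L1, R2, I2, C3} → V_7 = -0.7132-0.6056j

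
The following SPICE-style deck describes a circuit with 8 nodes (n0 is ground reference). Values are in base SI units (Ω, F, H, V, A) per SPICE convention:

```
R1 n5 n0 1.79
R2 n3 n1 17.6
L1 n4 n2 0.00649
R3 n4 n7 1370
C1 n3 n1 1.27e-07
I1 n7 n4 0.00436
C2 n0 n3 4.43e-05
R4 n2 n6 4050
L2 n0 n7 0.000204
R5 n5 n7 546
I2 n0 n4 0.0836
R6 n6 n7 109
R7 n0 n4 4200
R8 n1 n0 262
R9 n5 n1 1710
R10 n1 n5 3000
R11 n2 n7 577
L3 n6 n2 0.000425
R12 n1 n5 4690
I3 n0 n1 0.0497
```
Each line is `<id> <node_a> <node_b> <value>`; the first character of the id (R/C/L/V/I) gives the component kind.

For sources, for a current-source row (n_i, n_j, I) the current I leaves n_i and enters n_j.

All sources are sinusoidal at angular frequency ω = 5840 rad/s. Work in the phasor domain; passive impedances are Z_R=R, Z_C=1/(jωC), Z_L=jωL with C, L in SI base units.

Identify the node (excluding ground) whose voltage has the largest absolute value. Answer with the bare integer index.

4

Element admittances at ω=5840 rad/s:
  Y(R1) = 0.5587+0.000j S between n5,n0
  Y(R2) = 0.05682+0.000j S between n3,n1
  Y(L1) = 0.000-0.02638j S between n4,n2
  Y(R3) = 0.0007299+0.000j S between n4,n7
  Y(C1) = 0.000+0.0007417j S between n3,n1
  I1: injects 0.00436 A into n4 (from n7)
  Y(C2) = 0.000+0.2587j S between n0,n3
  Y(R4) = 0.0002469+0.000j S between n2,n6
  Y(L2) = 0.000-0.8394j S between n0,n7
  Y(R5) = 0.001832+0.000j S between n5,n7
  I2: injects 0.0836 A into n4 (from n0)
  Y(R6) = 0.009174+0.000j S between n6,n7
  Y(R7) = 0.0002381+0.000j S between n0,n4
  Y(R8) = 0.003817+0.000j S between n1,n0
  Y(R9) = 0.0005848+0.000j S between n5,n1
  Y(R10) = 0.0003333+0.000j S between n1,n5
  Y(R11) = 0.001733+0.000j S between n2,n7
  Y(L3) = 0.000-0.4029j S between n6,n2
  Y(R12) = 0.0002132+0.000j S between n1,n5
  I3: injects 0.0497 A into n1 (from n0)
Assemble and solve the 7×7 MNA system:
  V(n1)=0.8078-0.1722j  V(n2)=7.404-0.02366j  V(n3)=0.003293-0.1767j  V(n4)=7.513+3.035j  V(n5)=0.001631-2.898e-05j  V(n6)=7.398-0.1921j  V(n7)=0.001074+0.09747j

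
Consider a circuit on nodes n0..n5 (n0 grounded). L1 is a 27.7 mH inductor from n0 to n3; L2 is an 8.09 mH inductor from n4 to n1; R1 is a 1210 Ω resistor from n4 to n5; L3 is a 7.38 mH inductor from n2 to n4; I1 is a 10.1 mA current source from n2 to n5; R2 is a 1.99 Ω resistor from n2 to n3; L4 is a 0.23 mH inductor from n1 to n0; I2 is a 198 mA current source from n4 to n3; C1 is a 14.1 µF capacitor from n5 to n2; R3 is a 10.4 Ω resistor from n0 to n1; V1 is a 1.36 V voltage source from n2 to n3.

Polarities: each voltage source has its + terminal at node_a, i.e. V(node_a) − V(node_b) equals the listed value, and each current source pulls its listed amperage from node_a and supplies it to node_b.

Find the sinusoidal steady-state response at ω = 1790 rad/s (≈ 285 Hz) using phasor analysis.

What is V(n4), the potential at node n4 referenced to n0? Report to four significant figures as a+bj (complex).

0.2566-0.5012j V

MNA unknowns: 5 node voltages V₁..V_5 plus 1 source current (V1)
L1: Y=0.000-0.02017j on G[0,3]
L2: Y=0.000-0.06906j on G[4,1]
R1: Y=0.0008264+0.000j on G[4,5]
L3: Y=0.000-0.07570j on G[2,4]
I1: z[2]−=0.0101, z[5]+=0.0101
R2: Y=0.5025+0.000j on G[2,3]
L4: Y=0.000-2.429j on G[1,0]
I2: z[4]−=0.198, z[3]+=0.198
C1: Y=0.000+0.02524j on G[5,2]
R3: Y=0.09615+0.000j on G[0,1]
V1: row V2−V3=1.36, i_V1 at 2,3
solve → V1=0.006549-0.01411j, V2=0.5040+1.668j, V3=-0.8560+1.668j, V4=0.2566-0.5012j, V5=0.4459+1.274j
aux → i_V1=-0.8478+0.01726j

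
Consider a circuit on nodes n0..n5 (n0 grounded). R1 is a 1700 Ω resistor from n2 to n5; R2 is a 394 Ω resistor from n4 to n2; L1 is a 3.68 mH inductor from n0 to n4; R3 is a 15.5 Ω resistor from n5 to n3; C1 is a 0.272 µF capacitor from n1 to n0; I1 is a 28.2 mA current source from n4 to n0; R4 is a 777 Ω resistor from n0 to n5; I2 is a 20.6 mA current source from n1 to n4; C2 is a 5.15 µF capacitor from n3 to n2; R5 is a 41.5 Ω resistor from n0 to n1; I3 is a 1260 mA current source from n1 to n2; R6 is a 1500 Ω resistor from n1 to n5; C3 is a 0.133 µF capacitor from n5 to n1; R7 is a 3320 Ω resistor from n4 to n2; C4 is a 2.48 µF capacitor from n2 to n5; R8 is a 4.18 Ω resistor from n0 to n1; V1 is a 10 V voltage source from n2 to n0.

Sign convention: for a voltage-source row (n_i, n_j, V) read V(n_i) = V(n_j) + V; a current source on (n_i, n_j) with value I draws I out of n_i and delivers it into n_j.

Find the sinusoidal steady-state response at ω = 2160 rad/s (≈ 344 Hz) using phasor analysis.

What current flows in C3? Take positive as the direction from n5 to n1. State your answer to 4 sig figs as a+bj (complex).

Apply KCL at each of the 5 non-ground nodes and solve the resulting linear system.
Node n1: branches {C1, I2, R5, I3, R6, C3, R8} → V_1 = -4.828+0.02934j
Node n2: branches {R1, R2, C2, I3, R7, C4, V1} → V_2 = 10.00+0.000j
Node n3: branches {R3, C2} → V_3 = 9.636+1.290j
Node n4: branches {R2, L1, I1, I2, R7} → V_4 = 0.003728+0.1652j
Node n5: branches {R1, R3, R4, R6, C3, C4} → V_5 = 9.414+1.227j
Source currents: i(V1)=1.210-0.006000j

-0.0003441+0.004091j A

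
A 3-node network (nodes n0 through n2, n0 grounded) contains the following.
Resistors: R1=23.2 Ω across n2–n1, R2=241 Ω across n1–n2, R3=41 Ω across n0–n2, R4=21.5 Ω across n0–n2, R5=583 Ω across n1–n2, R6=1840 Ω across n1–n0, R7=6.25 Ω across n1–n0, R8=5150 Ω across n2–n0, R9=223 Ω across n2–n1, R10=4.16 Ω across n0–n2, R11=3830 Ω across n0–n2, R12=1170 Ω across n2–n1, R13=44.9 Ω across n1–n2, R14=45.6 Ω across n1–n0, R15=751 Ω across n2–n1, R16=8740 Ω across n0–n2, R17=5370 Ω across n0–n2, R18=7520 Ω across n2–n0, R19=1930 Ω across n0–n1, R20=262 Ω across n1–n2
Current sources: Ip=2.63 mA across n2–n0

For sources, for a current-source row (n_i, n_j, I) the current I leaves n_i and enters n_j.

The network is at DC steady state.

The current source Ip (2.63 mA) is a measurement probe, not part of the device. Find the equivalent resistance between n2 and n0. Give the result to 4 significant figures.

Apply KCL at each of the 2 non-ground nodes and solve the resulting linear system.
Node n1: branches {R1, R2, R5, R6, R7, R9, R12, R13, R14, R15, R19, R20} → V_1 = -0.002202
Node n2: branches {R1, R2, R3, R4, R5, R8, R9, R10, R11, R12, R13, R15, R16, R17, R18, R20, Ip} → V_2 = -0.007134

R_eq = 2.712 Ω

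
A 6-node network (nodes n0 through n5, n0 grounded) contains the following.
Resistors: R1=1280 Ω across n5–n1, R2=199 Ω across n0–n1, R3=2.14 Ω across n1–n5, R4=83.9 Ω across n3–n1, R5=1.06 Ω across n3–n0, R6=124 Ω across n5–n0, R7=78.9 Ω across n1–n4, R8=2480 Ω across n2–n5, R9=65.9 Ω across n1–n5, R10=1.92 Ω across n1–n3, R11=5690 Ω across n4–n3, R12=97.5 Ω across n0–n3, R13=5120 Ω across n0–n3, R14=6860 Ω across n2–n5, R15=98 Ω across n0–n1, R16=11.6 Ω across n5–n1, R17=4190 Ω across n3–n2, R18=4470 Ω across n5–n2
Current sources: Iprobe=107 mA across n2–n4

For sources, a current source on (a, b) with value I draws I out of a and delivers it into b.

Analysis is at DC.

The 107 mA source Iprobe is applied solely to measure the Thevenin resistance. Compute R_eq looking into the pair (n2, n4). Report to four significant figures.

MNA unknowns: 5 node voltages V₁..V_5
R1: Y=0.0007813 on G[5,1]
R2: Y=0.005025 on G[0,1]
R3: Y=0.4673 on G[1,5]
R4: Y=0.01192 on G[3,1]
R5: Y=0.9434 on G[3,0]
R6: Y=0.008065 on G[5,0]
R7: Y=0.01267 on G[1,4]
R8: Y=0.0004032 on G[2,5]
R9: Y=0.01517 on G[1,5]
R10: Y=0.5208 on G[1,3]
R11: Y=0.0001757 on G[4,3]
R12: Y=0.01026 on G[0,3]
R13: Y=0.0001953 on G[0,3]
R14: Y=0.0001458 on G[2,5]
R15: Y=0.01020 on G[0,1]
R16: Y=0.08621 on G[5,1]
R17: Y=0.0002387 on G[3,2]
R18: Y=0.0002237 on G[5,2]
Iprobe: z[2]−=0.107, z[4]+=0.107
solve → V1=0.04496, V2=-105.9, V3=0.0001040, V4=8.371, V5=-0.09719

R_eq = 1068. Ω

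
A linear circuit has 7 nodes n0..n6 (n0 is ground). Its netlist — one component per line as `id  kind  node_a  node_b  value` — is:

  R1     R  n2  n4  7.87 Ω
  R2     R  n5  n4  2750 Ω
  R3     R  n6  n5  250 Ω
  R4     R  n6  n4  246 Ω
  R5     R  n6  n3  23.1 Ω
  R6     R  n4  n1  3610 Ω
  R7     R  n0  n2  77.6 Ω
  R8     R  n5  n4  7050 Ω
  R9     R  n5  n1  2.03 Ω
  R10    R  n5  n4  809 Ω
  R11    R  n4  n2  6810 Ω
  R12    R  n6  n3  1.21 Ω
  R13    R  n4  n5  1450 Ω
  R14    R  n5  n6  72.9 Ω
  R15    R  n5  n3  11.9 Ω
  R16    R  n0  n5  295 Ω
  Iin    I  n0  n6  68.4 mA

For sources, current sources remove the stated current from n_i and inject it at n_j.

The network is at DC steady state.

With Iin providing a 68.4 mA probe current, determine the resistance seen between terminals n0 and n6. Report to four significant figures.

Apply KCL at each of the 6 non-ground nodes and solve the resulting linear system.
Node n1: branches {R6, R9} → V_1 = 8.746
Node n2: branches {R1, R7, R11} → V_2 = 3.006
Node n3: branches {R5, R12, R15} → V_3 = 9.178
Node n4: branches {R1, R2, R4, R6, R8, R10, R11, R13} → V_4 = 3.311
Node n5: branches {R2, R3, R8, R9, R10, R13, R14, R15, R16} → V_5 = 8.749
Node n6: branches {R3, R4, R5, R12, R14, Iin} → V_6 = 9.219

R_eq = 134.8 Ω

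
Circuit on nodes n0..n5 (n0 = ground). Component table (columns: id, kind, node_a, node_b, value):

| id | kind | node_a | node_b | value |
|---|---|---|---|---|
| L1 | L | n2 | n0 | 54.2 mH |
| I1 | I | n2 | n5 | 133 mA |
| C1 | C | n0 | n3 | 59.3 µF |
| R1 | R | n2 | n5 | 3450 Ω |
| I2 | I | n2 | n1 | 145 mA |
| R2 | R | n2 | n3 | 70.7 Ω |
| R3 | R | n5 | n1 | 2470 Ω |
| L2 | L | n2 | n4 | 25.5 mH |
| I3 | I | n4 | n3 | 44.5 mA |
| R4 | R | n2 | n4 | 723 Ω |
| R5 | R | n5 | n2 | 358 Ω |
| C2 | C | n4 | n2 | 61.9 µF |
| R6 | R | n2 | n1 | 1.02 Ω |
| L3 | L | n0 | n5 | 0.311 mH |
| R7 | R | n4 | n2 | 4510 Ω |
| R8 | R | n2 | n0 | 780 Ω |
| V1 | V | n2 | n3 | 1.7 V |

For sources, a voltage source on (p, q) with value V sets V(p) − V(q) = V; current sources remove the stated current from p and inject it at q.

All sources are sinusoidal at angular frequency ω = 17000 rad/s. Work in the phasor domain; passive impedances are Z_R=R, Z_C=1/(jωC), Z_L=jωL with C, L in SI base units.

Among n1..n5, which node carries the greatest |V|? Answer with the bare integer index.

MNA unknowns: 5 node voltages V₁..V_5 plus 1 source current (V1)
L1: Y=0.000-0.001085j on G[2,0]
I1: z[2]−=0.133, z[5]+=0.133
C1: Y=0.000+1.008j on G[0,3]
R1: Y=0.0002899+0.000j on G[2,5]
I2: z[2]−=0.145, z[1]+=0.145
R2: Y=0.01414+0.000j on G[2,3]
R3: Y=0.0004049+0.000j on G[5,1]
L2: Y=0.000-0.002307j on G[2,4]
I3: z[4]−=0.0445, z[3]+=0.0445
R4: Y=0.001383+0.000j on G[2,4]
R5: Y=0.002793+0.000j on G[5,2]
C2: Y=0.000+1.052j on G[4,2]
R6: Y=0.9804+0.000j on G[2,1]
L3: Y=0.000-0.1891j on G[0,5]
R7: Y=0.0002217+0.000j on G[4,2]
R8: Y=0.001282+0.000j on G[2,0]
V1: row V2−V3=1.7, i_V1 at 2,3
solve → V1=1.851+0.1404j, V2=1.704+0.1402j, V3=0.003713+0.1402j, V4=1.704+0.1825j, V5=0.01096+0.7347j
aux → i_V1=-0.2098+0.003743j

1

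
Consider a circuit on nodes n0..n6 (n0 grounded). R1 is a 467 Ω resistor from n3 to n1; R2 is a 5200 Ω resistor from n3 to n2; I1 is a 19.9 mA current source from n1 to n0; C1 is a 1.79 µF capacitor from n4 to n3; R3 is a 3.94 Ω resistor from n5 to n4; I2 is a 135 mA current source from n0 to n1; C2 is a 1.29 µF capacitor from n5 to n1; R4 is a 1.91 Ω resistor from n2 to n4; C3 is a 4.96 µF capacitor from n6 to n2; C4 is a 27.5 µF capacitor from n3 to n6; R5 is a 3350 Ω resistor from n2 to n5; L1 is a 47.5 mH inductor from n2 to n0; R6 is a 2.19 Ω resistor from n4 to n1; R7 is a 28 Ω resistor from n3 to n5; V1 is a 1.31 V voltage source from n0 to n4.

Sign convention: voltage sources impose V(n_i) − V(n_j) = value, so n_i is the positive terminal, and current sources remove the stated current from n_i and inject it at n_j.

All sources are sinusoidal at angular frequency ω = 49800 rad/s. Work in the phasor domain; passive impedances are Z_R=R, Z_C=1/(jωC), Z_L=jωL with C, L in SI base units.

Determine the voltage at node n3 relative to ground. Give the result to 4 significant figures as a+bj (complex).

Element admittances at ω=49800 rad/s:
  Y(R1) = 0.002141+0.000j S between n3,n1
  Y(R2) = 0.0001923+0.000j S between n3,n2
  I1: injects 0.0199 A into n0 (from n1)
  Y(C1) = 0.000+0.08914j S between n4,n3
  Y(R3) = 0.2538+0.000j S between n5,n4
  I2: injects 0.135 A into n1 (from n0)
  Y(C2) = 0.000+0.06424j S between n5,n1
  Y(R4) = 0.5236+0.000j S between n2,n4
  Y(C3) = 0.000+0.2470j S between n6,n2
  Y(C4) = 0.000+1.369j S between n3,n6
  Y(R5) = 0.0002985+0.000j S between n2,n5
  Y(L1) = 0.000-0.0004227j S between n2,n0
  Y(R6) = 0.4566+0.000j S between n4,n1
  Y(R7) = 0.03571+0.000j S between n3,n5
  V1: constraint V(n0)−V(n4) = 1.31
Assemble and solve the 7×7 MNA system:
  V(n1)=-1.070-0.03099j  V(n2)=-1.309+0.001164j  V(n3)=-1.303-0.002247j  V(n4)=-1.310+0.000j  V(n5)=-1.291+0.04876j  V(n6)=-1.304-0.001726j
  i(V1)=-0.1151+0.0005532j

-1.303-0.002247j V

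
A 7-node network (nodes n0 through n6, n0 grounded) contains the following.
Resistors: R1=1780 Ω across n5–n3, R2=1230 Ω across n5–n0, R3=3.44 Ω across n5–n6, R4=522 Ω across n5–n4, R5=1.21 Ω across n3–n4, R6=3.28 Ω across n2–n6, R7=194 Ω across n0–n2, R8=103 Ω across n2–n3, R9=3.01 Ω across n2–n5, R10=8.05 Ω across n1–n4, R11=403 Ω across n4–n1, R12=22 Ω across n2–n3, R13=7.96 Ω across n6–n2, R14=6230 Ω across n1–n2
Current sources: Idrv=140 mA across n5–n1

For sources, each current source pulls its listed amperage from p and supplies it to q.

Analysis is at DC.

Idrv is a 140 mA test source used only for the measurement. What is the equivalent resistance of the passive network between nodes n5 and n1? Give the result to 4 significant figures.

Apply KCL at each of the 6 non-ground nodes and solve the resulting linear system.
Node n1: branches {R10, R11, R14, Idrv} → V_1 = 3.700
Node n2: branches {R6, R7, R8, R9, R12, R13, R14} → V_2 = 0.03580
Node n3: branches {R1, R5, R8, R12} → V_3 = 2.438
Node n4: branches {R4, R5, R10, R11} → V_4 = 2.600
Node n5: branches {R1, R2, R3, R4, R9, Idrv} → V_5 = -0.2270
Node n6: branches {R3, R6, R13} → V_6 = -0.07012

R_eq = 28.05 Ω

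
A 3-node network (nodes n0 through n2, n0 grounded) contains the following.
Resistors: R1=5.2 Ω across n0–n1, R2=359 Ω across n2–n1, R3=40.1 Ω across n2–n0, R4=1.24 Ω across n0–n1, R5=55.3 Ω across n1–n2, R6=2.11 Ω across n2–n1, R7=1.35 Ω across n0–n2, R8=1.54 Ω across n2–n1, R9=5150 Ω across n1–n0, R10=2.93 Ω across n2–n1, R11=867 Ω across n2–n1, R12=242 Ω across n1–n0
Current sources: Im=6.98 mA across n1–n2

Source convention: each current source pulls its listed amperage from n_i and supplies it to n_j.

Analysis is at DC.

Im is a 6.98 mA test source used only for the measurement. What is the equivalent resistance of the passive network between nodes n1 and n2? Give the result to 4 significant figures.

R_eq = 0.5206 Ω

Element admittances at DC:
  Y(R1) = 0.1923 S between n0,n1
  Y(R2) = 0.002786 S between n2,n1
  Y(R3) = 0.02494 S between n2,n0
  Y(R4) = 0.8065 S between n0,n1
  Y(R5) = 0.01808 S between n1,n2
  Y(R6) = 0.4739 S between n2,n1
  Y(R7) = 0.7407 S between n0,n2
  Y(R8) = 0.6494 S between n2,n1
  Y(R9) = 0.0001942 S between n1,n0
  Y(R10) = 0.3413 S between n2,n1
  Y(R11) = 0.001153 S between n2,n1
  Y(R12) = 0.004132 S between n1,n0
  Im: injects 0.00698 A into n2 (from n1)
Assemble and solve the 2×2 MNA system:
  V(n1)=-0.001573  V(n2)=0.002061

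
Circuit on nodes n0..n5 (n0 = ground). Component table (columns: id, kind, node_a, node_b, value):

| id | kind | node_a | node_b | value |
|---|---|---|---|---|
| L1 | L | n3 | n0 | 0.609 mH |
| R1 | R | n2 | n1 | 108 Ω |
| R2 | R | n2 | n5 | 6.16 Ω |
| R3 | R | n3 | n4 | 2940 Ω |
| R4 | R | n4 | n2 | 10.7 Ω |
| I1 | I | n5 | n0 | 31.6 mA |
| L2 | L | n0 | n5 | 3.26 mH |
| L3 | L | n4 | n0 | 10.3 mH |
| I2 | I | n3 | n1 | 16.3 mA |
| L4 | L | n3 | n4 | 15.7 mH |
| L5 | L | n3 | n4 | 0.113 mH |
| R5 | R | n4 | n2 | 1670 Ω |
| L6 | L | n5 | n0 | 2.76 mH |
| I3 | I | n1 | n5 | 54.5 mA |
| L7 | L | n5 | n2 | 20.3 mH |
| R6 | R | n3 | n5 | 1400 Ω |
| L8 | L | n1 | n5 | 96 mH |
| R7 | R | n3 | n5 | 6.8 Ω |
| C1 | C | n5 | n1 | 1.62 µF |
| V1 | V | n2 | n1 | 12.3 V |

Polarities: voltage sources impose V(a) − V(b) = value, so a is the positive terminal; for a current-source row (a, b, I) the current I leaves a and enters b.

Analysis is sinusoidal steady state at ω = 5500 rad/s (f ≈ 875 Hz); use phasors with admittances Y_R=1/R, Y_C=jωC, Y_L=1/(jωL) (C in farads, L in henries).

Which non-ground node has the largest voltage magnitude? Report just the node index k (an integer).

Apply KCL at each of the 5 non-ground nodes and solve the resulting linear system.
Node n1: branches {R1, I2, I3, L8, C1, V1} → V_1 = -12.43+0.2196j
Node n2: branches {R1, R2, R4, R5, L7, V1} → V_2 = -0.1272+0.2196j
Node n3: branches {L1, R3, I2, L4, L5, R6, R7} → V_3 = -0.02246-0.03923j
Node n4: branches {R3, R4, L3, L4, L5, R5} → V_4 = -0.03735-0.04396j
Node n5: branches {R2, I1, L2, L6, I3, L7, R6, L8, R7, C1} → V_5 = 0.06054-0.1571j
Source currents: i(V1)=-0.07833-0.08761j

1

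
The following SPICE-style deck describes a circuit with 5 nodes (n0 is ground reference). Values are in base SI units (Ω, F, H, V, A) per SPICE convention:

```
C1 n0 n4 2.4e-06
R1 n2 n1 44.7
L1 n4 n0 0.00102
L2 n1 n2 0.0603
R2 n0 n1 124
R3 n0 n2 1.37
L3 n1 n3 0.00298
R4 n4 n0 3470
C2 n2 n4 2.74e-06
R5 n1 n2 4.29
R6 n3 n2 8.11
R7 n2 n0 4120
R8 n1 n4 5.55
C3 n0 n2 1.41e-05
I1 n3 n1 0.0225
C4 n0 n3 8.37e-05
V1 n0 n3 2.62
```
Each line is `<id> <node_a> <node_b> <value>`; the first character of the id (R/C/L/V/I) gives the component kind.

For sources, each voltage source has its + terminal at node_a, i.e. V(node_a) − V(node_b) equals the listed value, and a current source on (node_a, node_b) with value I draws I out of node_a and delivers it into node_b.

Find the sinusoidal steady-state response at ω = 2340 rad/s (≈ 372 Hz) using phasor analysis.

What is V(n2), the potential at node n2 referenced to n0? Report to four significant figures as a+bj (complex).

Element admittances at ω=2340 rad/s:
  Y(C1) = 0.000+0.005616j S between n0,n4
  Y(R1) = 0.02237+0.000j S between n2,n1
  Y(L1) = 0.000-0.4190j S between n4,n0
  Y(L2) = 0.000-0.007087j S between n1,n2
  Y(R2) = 0.008065+0.000j S between n0,n1
  Y(R3) = 0.7299+0.000j S between n0,n2
  Y(L3) = 0.000-0.1434j S between n1,n3
  Y(R4) = 0.0002882+0.000j S between n4,n0
  Y(C2) = 0.000+0.006412j S between n2,n4
  Y(R5) = 0.2331+0.000j S between n1,n2
  Y(R6) = 0.1233+0.000j S between n3,n2
  Y(R7) = 0.0002427+0.000j S between n2,n0
  Y(R8) = 0.1802+0.000j S between n1,n4
  Y(C3) = 0.000+0.03299j S between n0,n2
  I1: injects 0.0225 A into n1 (from n3)
  Y(C4) = 0.000+0.1959j S between n0,n3
  V1: constraint V(n0)−V(n3) = 2.62
Assemble and solve the 5×5 MNA system:
  V(n1)=-0.5742+0.7222j  V(n2)=-0.4132+0.1800j  V(n3)=-2.620+0.000j  V(n4)=-0.3570-0.09874j
  i(V1)=-0.3532-0.2420j

-0.4132+0.1800j V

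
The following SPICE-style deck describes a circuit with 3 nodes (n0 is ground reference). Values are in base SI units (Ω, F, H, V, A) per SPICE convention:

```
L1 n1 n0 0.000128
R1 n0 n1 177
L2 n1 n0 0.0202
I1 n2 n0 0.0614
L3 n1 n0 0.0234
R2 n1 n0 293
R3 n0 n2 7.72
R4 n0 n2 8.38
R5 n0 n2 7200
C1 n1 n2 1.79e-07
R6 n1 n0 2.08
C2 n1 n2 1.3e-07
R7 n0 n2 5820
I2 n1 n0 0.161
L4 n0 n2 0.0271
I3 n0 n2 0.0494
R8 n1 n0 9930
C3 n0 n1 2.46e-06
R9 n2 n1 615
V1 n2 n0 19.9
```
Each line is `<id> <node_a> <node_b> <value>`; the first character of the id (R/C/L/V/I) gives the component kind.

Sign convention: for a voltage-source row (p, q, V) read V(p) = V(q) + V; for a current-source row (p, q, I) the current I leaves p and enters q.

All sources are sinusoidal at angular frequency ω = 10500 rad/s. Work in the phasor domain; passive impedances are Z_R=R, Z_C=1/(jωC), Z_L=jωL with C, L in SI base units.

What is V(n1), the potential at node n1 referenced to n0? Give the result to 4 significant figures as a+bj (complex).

Apply KCL at each of the 2 non-ground nodes and solve the resulting linear system.
Node n1: branches {L1, R1, L2, L3, R2, C1, R6, C2, I2, R8, C3, R9} → V_1 = -0.1437-0.08017j
Node n2: branches {I1, R3, R4, R5, C1, C2, R7, L4, I3, R9, V1} → V_2 = 19.90+0.000j
Source currents: i(V1)=-5.003+0.004773j

-0.1437-0.08017j V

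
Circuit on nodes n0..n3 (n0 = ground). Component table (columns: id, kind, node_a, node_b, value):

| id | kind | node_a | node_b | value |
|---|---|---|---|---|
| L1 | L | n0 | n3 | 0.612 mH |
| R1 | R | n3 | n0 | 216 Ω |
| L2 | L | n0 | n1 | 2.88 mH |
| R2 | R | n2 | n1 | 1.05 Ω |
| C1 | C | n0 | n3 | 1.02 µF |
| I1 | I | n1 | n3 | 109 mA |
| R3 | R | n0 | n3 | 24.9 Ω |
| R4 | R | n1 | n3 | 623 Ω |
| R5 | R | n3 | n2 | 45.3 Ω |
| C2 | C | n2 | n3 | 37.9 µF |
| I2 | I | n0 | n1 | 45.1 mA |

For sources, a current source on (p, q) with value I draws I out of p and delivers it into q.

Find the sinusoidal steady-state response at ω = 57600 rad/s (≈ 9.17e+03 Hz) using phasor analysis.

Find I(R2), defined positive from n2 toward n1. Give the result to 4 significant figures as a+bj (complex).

0.06142-0.004212j A

MNA unknowns: 3 node voltages V₁..V_3
L1: Y=0.000-0.02837j on G[0,3]
R1: Y=0.004630+0.000j on G[3,0]
L2: Y=0.000-0.006028j on G[0,1]
R2: Y=0.9524+0.000j on G[2,1]
C1: Y=0.000+0.05875j on G[0,3]
I1: z[1]−=0.109, z[3]+=0.109
R3: Y=0.04016+0.000j on G[0,3]
R4: Y=0.001605+0.000j on G[1,3]
R5: Y=0.02208+0.000j on G[3,2]
C2: Y=0.000+2.183j on G[2,3]
I2: z[0]−=0.0451, z[1]+=0.0451
solve → V1=0.7073-0.3947j, V2=0.7718-0.3991j, V3=0.7702-0.4273j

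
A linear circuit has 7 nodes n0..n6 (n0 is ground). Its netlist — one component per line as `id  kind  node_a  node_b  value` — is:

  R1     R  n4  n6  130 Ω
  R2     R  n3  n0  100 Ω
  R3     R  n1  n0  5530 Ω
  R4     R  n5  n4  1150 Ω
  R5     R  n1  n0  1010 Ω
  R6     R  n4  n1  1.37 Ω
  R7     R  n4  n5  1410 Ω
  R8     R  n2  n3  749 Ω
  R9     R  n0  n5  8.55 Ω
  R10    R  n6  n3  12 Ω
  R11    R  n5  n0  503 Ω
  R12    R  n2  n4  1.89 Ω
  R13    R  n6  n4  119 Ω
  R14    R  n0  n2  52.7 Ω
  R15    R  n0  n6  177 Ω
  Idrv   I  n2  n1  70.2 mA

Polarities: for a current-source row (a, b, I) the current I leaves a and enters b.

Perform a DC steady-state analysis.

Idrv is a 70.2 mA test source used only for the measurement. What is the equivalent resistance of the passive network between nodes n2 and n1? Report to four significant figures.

Element admittances at DC:
  Y(R1) = 0.007692 S between n4,n6
  Y(R2) = 0.01000 S between n3,n0
  Y(R3) = 0.0001808 S between n1,n0
  Y(R4) = 0.0008696 S between n5,n4
  Y(R5) = 0.0009901 S between n1,n0
  Y(R6) = 0.7299 S between n4,n1
  Y(R7) = 0.0007092 S between n4,n5
  Y(R8) = 0.001335 S between n2,n3
  Y(R9) = 0.1170 S between n0,n5
  Y(R10) = 0.08333 S between n6,n3
  Y(R11) = 0.001988 S between n5,n0
  Y(R12) = 0.5291 S between n2,n4
  Y(R13) = 0.008403 S between n6,n4
  Y(R14) = 0.01898 S between n0,n2
  Y(R15) = 0.005650 S between n0,n6
  Idrv: injects 0.0702 A into n1 (from n2)
Assemble and solve the 6×6 MNA system:
  V(n1)=0.1786  V(n2)=-0.04805  V(n3)=0.03469  V(n4)=0.08269  V(n5)=0.001083  V(n6)=0.04018

R_eq = 3.228 Ω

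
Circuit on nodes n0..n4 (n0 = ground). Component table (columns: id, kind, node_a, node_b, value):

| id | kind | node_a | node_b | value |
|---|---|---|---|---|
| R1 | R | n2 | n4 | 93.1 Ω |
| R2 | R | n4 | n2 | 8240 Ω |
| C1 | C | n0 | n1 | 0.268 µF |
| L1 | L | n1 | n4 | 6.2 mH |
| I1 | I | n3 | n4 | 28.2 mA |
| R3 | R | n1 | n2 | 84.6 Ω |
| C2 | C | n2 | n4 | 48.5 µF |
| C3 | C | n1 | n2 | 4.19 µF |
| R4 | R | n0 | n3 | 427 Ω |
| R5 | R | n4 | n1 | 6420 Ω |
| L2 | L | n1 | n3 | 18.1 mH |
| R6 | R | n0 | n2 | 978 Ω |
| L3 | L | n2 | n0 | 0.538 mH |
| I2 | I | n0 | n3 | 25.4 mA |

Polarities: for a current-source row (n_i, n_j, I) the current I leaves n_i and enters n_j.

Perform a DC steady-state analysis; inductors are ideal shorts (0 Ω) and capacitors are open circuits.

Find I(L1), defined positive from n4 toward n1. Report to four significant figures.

0.01717 A

MNA unknowns: 4 node voltages V₁..V_4 plus 3 source currents (L1, L2, L3)
R1: Y=0.01074 on G[2,4]
R2: Y=0.0001214 on G[4,2]
C1: Y=0.000 on G[0,1]
L1: row V1−V4=0, i_L1 at 1,4
I1: z[3]−=0.0282, z[4]+=0.0282
R3: Y=0.01182 on G[1,2]
C2: Y=0.000 on G[2,4]
C3: Y=0.000 on G[1,2]
R4: Y=0.002342 on G[0,3]
R5: Y=0.0001558 on G[4,1]
L2: row V1−V3=0, i_L2 at 1,3
R6: Y=0.001022 on G[0,2]
L3: row V2−V0=0, i_L3 at 2,0
I2: z[0]−=0.0254, z[3]+=0.0254
solve → V1=1.015, V2=0.000, V3=1.015, V4=1.015
aux → i_L1=-0.01717, i_L2=0.005177, i_L3=0.02302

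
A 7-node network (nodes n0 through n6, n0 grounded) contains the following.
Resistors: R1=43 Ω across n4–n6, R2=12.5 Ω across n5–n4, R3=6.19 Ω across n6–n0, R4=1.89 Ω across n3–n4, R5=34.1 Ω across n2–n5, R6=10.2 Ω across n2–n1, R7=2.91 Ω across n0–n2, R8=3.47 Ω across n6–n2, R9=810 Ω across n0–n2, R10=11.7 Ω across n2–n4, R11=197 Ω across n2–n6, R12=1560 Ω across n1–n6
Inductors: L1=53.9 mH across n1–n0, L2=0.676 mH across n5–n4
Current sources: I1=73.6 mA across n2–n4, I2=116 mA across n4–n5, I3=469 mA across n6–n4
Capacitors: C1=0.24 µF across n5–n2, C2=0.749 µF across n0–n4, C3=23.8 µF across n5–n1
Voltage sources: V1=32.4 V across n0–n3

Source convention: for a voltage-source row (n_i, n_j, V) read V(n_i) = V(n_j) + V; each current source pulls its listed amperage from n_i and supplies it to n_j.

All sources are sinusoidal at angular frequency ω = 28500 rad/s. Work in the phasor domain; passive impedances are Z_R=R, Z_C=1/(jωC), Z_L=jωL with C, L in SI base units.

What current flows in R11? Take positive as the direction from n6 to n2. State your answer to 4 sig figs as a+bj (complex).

0.002699-0.001078j A

Apply KCL at each of the 6 non-ground nodes and solve the resulting linear system.
Node n1: branches {L1, R6, R12, C3} → V_1 = -14.72+3.009j
Node n2: branches {I1, R5, C1, R6, R7, R8, R9, R10, R11} → V_2 = -7.173+0.6200j
Node n3: branches {R4, V1} → V_3 = -32.40+0.000j
Node n4: branches {R1, I1, I2, R2, R4, L2, C2, R10, I3} → V_4 = -25.68+0.4894j
Node n5: branches {I2, R2, R5, C1, L2, C3} → V_5 = -14.36+4.105j
Node n6: branches {R1, R3, R8, R11, R12, I3} → V_6 = -6.641+0.4076j
Source currents: i(V1)=-3.555-0.2589j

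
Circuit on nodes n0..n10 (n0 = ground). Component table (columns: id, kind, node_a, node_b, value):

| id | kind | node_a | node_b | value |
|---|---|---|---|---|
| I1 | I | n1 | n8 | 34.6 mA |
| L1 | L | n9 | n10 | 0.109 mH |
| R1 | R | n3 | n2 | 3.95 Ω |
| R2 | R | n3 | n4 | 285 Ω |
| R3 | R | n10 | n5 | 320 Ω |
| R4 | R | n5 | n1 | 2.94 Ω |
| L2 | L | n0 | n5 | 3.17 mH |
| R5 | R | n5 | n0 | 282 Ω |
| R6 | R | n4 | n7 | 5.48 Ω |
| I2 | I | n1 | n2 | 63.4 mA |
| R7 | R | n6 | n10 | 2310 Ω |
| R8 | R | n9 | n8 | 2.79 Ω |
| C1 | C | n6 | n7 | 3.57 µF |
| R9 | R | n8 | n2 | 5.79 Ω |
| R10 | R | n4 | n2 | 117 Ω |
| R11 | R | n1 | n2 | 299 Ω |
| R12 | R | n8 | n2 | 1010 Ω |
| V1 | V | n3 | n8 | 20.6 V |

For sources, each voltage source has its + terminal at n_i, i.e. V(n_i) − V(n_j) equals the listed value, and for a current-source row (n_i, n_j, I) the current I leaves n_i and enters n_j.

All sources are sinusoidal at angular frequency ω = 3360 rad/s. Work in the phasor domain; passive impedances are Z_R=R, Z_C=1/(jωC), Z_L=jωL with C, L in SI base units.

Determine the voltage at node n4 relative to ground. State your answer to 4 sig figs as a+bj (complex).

MNA unknowns: 10 node voltages V₁..V_10 plus 1 source current (V1)
I1: z[1]−=0.0346, z[8]+=0.0346
L1: Y=0.000-2.730j on G[9,10]
R1: Y=0.2532+0.000j on G[3,2]
R2: Y=0.003509+0.000j on G[3,4]
R3: Y=0.003125+0.000j on G[10,5]
R4: Y=0.3401+0.000j on G[5,1]
L2: Y=0.000-0.09389j on G[0,5]
R5: Y=0.003546+0.000j on G[5,0]
R6: Y=0.1825+0.000j on G[4,7]
I2: z[1]−=0.0634, z[2]+=0.0634
R7: Y=0.0004329+0.000j on G[6,10]
R8: Y=0.3584+0.000j on G[9,8]
C1: Y=0.000+0.01200j on G[6,7]
R9: Y=0.1727+0.000j on G[8,2]
R10: Y=0.008547+0.000j on G[4,2]
R11: Y=0.003344+0.000j on G[1,2]
R12: Y=0.0009901+0.000j on G[8,2]
V1: row V3−V8=20.6, i_V1 at 3,8
solve → V1=-0.08038+3.191e-05j, V2=21.05+0.003277j, V3=29.41+0.003660j, V4=22.97-0.01454j, V5=0.000+0.000j, V6=22.92+0.4957j, V7=22.94-0.01572j, V8=8.808+0.003660j, V9=8.749+0.004293j, V10=8.749-0.003473j
aux → i_V1=-2.139-0.0001606j

22.97-0.01454j V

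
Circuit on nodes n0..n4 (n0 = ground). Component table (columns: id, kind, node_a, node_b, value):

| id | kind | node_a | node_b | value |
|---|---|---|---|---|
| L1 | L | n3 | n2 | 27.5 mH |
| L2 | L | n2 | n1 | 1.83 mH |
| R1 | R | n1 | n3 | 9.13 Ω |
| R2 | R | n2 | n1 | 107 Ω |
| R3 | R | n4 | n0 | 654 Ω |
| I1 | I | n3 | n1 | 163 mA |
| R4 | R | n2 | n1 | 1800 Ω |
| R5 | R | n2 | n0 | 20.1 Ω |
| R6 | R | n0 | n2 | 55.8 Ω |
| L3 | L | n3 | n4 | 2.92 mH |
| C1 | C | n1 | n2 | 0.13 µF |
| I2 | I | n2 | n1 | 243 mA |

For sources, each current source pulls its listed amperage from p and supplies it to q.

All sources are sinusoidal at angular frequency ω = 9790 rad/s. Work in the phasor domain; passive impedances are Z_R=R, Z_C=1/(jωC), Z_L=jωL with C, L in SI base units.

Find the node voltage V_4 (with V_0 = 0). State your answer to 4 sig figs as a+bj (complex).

Element admittances at ω=9790 rad/s:
  Y(L1) = 0.000-0.003714j S between n3,n2
  Y(L2) = 0.000-0.05582j S between n2,n1
  Y(R1) = 0.1095+0.000j S between n1,n3
  Y(R2) = 0.009346+0.000j S between n2,n1
  Y(R3) = 0.001529+0.000j S between n4,n0
  I1: injects 0.163 A into n1 (from n3)
  Y(R4) = 0.0005556+0.000j S between n2,n1
  Y(R5) = 0.04975+0.000j S between n2,n0
  Y(R6) = 0.01792+0.000j S between n0,n2
  Y(L3) = 0.000-0.03498j S between n3,n4
  Y(C1) = 0.000+0.001273j S between n1,n2
  I2: injects 0.243 A into n1 (from n2)
Assemble and solve the 4×4 MNA system:
  V(n1)=0.9038+3.951j  V(n2)=0.01222-0.08802j  V(n3)=-0.7111+3.872j  V(n4)=-0.5408+3.895j

-0.5408+3.895j V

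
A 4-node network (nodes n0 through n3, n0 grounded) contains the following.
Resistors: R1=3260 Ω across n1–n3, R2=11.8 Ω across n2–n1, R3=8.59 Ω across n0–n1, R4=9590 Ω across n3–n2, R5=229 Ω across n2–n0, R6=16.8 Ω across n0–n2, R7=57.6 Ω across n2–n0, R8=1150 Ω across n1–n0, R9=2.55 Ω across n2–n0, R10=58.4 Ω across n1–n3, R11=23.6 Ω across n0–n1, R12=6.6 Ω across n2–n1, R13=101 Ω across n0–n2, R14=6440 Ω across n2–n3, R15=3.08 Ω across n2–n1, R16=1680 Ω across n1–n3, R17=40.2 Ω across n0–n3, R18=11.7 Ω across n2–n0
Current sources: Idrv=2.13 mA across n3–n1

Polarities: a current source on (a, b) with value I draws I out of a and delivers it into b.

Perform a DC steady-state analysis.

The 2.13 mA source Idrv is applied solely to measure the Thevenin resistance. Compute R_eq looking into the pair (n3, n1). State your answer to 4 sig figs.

Apply KCL at each of the 3 non-ground nodes and solve the resulting linear system.
Node n1: branches {R1, R2, R3, R8, R10, R11, R12, R15, R16, Idrv} → V_1 = 0.002727
Node n2: branches {R2, R4, R5, R6, R7, R9, R12, R13, R14, R15, R18} → V_2 = 0.001343
Node n3: branches {R1, R4, R10, R14, R16, R17, Idrv} → V_3 = -0.04820

R_eq = 23.91 Ω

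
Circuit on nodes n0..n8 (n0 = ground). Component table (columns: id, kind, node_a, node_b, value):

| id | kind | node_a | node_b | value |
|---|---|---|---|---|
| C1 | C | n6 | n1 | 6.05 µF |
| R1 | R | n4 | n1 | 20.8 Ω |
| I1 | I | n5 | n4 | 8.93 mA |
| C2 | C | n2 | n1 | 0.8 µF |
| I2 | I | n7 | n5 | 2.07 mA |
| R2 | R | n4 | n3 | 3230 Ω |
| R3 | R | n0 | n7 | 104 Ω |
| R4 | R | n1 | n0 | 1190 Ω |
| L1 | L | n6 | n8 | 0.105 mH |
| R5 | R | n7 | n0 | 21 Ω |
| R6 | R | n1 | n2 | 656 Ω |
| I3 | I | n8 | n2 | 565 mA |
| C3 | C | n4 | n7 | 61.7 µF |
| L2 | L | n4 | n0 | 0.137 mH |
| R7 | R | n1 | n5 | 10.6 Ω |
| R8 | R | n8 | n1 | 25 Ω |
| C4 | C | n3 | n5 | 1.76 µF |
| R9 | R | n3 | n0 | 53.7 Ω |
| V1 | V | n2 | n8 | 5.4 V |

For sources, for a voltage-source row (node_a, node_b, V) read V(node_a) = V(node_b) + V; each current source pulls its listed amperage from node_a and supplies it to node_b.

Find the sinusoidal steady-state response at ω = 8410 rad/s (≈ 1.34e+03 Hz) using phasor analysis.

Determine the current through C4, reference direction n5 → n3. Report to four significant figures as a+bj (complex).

-0.001558-0.001232j A

MNA unknowns: 8 node voltages V₁..V_8 plus 1 source current (V1)
C1: Y=0.000+0.05088j on G[6,1]
R1: Y=0.04808+0.000j on G[4,1]
I1: z[5]−=0.00893, z[4]+=0.00893
C2: Y=0.000+0.006728j on G[2,1]
I2: z[7]−=0.00207, z[5]+=0.00207
R2: Y=0.0003096+0.000j on G[4,3]
R3: Y=0.009615+0.000j on G[0,7]
R4: Y=0.0008403+0.000j on G[1,0]
L1: Y=0.000-1.132j on G[6,8]
R5: Y=0.04762+0.000j on G[7,0]
R6: Y=0.001524+0.000j on G[1,2]
I3: z[8]−=0.565, z[2]+=0.565
C3: Y=0.000+0.5189j on G[4,7]
L2: Y=0.000-0.8679j on G[4,0]
R7: Y=0.09434+0.000j on G[1,5]
R8: Y=0.04000+0.000j on G[8,1]
C4: Y=0.000+0.01480j on G[3,5]
R9: Y=0.01862+0.000j on G[3,0]
V1: row V2−V8=5.4, i_V1 at 2,8
solve → V1=-0.1094+0.02714j, V2=4.817-0.1634j, V3=-0.08231-0.06506j, V4=-0.0009878+0.001979j, V5=-0.1656+0.04020j, V6=-0.6053-0.1724j, V7=-0.001626+0.005789j, V8=-0.5830-0.1634j
aux → i_V1=0.5562-0.03285j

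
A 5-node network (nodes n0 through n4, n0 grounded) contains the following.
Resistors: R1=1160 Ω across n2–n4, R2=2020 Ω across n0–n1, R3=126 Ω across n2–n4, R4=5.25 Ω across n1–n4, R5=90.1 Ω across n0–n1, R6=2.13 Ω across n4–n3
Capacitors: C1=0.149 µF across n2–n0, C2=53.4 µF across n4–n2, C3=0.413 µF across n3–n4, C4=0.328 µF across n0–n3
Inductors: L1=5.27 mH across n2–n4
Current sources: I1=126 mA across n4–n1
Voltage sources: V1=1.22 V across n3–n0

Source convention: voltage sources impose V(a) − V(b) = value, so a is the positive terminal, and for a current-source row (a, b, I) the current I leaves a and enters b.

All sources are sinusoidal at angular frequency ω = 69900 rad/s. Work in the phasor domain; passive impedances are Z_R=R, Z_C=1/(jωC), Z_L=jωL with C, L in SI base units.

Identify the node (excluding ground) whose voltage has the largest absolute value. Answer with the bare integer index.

1

Element admittances at ω=69900 rad/s:
  Y(R1) = 0.0008621+0.000j S between n2,n4
  Y(C1) = 0.000+0.01042j S between n2,n0
  Y(R2) = 0.0004950+0.000j S between n0,n1
  Y(L1) = 0.000-0.002715j S between n2,n4
  Y(C2) = 0.000+3.733j S between n4,n2
  Y(C3) = 0.000+0.02887j S between n3,n4
  Y(R3) = 0.007937+0.000j S between n2,n4
  Y(R4) = 0.1905+0.000j S between n1,n4
  Y(C4) = 0.000+0.02293j S between n0,n3
  I1: injects 0.126 A into n1 (from n4)
  Y(R5) = 0.01110+0.000j S between n0,n1
  Y(R6) = 0.4695+0.000j S between n4,n3
  V1: constraint V(n3)−V(n0) = 1.22
Assemble and solve the 5×5 MNA system:
  V(n1)=1.731-0.02142j  V(n2)=1.172-0.02267j  V(n3)=1.220+0.000j  V(n4)=1.175-0.02273j
  i(V1)=-0.02031-0.03993j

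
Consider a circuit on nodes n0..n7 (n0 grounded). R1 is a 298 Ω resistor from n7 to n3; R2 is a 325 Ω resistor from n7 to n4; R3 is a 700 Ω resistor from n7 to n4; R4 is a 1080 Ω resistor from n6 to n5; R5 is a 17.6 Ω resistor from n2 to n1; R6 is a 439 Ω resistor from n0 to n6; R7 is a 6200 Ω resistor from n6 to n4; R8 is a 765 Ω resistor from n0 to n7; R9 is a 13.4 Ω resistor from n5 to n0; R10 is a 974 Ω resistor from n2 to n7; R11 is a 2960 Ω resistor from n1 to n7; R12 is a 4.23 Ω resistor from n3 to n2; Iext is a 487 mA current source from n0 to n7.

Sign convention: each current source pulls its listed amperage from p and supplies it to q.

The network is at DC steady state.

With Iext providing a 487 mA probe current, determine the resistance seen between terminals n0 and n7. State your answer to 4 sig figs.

R_eq = 687.0 Ω

Apply KCL at each of the 7 non-ground nodes and solve the resulting linear system.
Node n1: branches {R5, R11} → V_1 = 334.6
Node n2: branches {R5, R10, R12} → V_2 = 334.6
Node n3: branches {R1, R12} → V_3 = 334.6
Node n4: branches {R2, R3, R7} → V_4 = 323.5
Node n5: branches {R4, R9} → V_5 = 0.1907
Node n6: branches {R4, R6, R7} → V_6 = 15.56
Node n7: branches {R1, R2, R3, R8, R10, R11, Iext} → V_7 = 334.6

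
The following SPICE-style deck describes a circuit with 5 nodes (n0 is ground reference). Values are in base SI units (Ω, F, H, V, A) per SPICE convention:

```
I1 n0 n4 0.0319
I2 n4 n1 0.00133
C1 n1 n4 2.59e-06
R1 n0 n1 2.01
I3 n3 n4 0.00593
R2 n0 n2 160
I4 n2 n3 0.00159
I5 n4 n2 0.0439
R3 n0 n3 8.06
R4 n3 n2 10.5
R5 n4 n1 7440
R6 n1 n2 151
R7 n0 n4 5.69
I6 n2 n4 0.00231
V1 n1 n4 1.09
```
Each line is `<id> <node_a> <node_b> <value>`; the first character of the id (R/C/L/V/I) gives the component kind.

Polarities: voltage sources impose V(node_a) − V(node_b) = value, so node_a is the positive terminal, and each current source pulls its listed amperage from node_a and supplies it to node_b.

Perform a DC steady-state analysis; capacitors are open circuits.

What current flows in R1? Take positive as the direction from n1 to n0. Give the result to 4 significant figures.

MNA unknowns: 4 node voltages V₁..V_4 plus 1 source current (V1)
I1: z[0]−=0.0319, z[4]+=0.0319
I2: z[4]−=0.00133, z[1]+=0.00133
C1: Y=0.000 on G[1,4]
R1: Y=0.4975 on G[0,1]
I3: z[3]−=0.00593, z[4]+=0.00593
R2: Y=0.006250 on G[0,2]
I4: z[2]−=0.00159, z[3]+=0.00159
I5: z[4]−=0.0439, z[2]+=0.0439
R3: Y=0.1241 on G[0,3]
R4: Y=0.09524 on G[3,2]
R5: Y=0.0001344 on G[4,1]
R6: Y=0.006623 on G[1,2]
R7: Y=0.1757 on G[0,4]
I6: z[2]−=0.00231, z[4]+=0.00231
V1: row V1−V4=1.09, i_V1 at 1,4
solve → V1=0.2821, V2=0.5990, V3=0.2403, V4=-0.8079
aux → i_V1=-0.1370

0.1403 A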